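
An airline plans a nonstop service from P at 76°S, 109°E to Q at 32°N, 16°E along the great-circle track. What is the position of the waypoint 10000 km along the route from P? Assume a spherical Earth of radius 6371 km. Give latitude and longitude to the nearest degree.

≈ 1°N, 25°E

Write both endpoints as unit vectors p₁, p₂ with components (cos φ cos λ, cos φ sin λ, sin φ).
The central angle between the endpoints is δ = arccos(p₁·p₂) ≈ 2.123 rad (121.7°). The total great-circle distance is δ·R ≈ 2.123 × 6371 ≈ 13528 km, so the target fraction is f = 10000/13528 ≈ 0.739.
Interpolate at f ≈ 0.739 with slerp weights a = sin((1−f)δ)/sin δ ≈ 0.618, b = sin(fδ)/sin δ ≈ 1.175.
p = a·p₁ + b·p₂ ≈ (0.909, 0.416, 0.023); φ = arcsin(p_z) ≈ 1.32°, λ = atan2(p_y, p_x) ≈ 24.59°.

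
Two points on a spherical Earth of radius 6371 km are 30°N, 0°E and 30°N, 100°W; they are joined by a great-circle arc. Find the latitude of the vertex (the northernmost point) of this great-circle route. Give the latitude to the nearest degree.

≈ 42°N

The great circle lies in the plane with unit normal n̂ = (p₁ × p₂)/|p₁ × p₂|.
Here n̂_z ≈ -0.744; the vertex latitude is φ_max = arccos|n̂_z| ≈ 41.9°.
Check via Clairaut: cos φ_max = |cos φ₁| · sin C = cos(30.0°)·sin(59.2°) ≈ 0.744, again giving ≈ 41.9°.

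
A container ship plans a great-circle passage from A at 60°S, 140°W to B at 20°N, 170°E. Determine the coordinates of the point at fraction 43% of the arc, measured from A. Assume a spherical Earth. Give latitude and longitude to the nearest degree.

Write both endpoints as unit vectors p₁, p₂ with components (cos φ cos λ, cos φ sin λ, sin φ).
The central angle between the endpoints is δ = arccos(p₁·p₂) ≈ 1.565 rad (89.7°).
Interpolate at f = 0.43 with slerp weights a = sin((1−f)δ)/sin δ ≈ 0.778, b = sin(fδ)/sin δ ≈ 0.623.
p = a·p₁ + b·p₂ ≈ (-0.875, -0.148, -0.461); φ = arcsin(p_z) ≈ -27.45°, λ = atan2(p_y, p_x) ≈ -170.37°.

≈ 27°S, 170°W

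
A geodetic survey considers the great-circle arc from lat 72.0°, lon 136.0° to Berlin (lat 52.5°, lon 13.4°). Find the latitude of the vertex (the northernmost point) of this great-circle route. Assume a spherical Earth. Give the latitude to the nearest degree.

≈ 78°

The great circle lies in the plane with unit normal n̂ = (p₁ × p₂)/|p₁ × p₂|.
Here n̂_z ≈ -0.209; the vertex latitude is φ_max = arccos|n̂_z| ≈ 77.9°.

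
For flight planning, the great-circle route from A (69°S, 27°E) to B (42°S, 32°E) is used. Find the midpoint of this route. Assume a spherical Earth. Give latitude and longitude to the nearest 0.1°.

≈ (55.5°S, 30.4°E)

Convert each endpoint to a unit vector on the sphere (x = cos φ cos λ, y = cos φ sin λ, z = sin φ).
The central angle between the endpoints is δ = arccos(p₁·p₂) ≈ 0.473 rad (27.1°).
Interpolate at f = 1/2 with slerp weights a = sin((1−f)δ)/sin δ ≈ 0.514, b = sin(fδ)/sin δ ≈ 0.514.
p = a·p₁ + b·p₂ ≈ (0.488, 0.286, -0.824); φ = arcsin(p_z) ≈ -55.52°, λ = atan2(p_y, p_x) ≈ 30.37°.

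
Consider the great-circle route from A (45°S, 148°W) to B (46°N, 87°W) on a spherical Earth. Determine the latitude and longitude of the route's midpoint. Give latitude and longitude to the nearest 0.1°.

Write both endpoints as unit vectors p₁, p₂ with components (cos φ cos λ, cos φ sin λ, sin φ).
The central angle between the endpoints is δ = arccos(p₁·p₂) ≈ 1.845 rad (105.7°).
Interpolate at f = 1/2 with slerp weights a = sin((1−f)δ)/sin δ ≈ 0.828, b = sin(fδ)/sin δ ≈ 0.828.
p = a·p₁ + b·p₂ ≈ (-0.466, -0.885, 0.010); φ = arcsin(p_z) ≈ 0.58°, λ = atan2(p_y, p_x) ≈ -117.80°.

≈ (0.6°N, 117.8°W)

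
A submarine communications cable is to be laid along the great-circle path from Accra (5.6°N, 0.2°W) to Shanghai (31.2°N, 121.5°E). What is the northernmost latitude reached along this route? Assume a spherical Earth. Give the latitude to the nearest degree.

The great circle lies in the plane with unit normal n̂ = (p₁ × p₂)/|p₁ × p₂|.
Here n̂_z ≈ +0.789; the vertex latitude is φ_max = arccos|n̂_z| ≈ 37.9°.
Check via Clairaut: cos φ_max = |cos φ₁| · sin C = cos(5.6°)·sin(52.5°) ≈ 0.789, again giving ≈ 37.9°.

≈ 38°N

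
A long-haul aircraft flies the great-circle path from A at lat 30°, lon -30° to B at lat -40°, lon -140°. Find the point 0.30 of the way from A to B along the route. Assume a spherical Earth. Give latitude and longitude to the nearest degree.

≈ lat 8°, lon -61°

From cos δ = sin φ₁ sin φ₂ + cos φ₁ cos φ₂ cos Δλ, the central angle is δ ≈ 2.151 rad (123.3°).
Interpolate at f = 0.30 with slerp weights a = sin((1−f)δ)/sin δ ≈ 1.193, b = sin(fδ)/sin δ ≈ 0.719.
p = a·p₁ + b·p₂ ≈ (0.473, -0.871, 0.134); φ = arcsin(p_z) ≈ 7.72°, λ = atan2(p_y, p_x) ≈ -61.50°.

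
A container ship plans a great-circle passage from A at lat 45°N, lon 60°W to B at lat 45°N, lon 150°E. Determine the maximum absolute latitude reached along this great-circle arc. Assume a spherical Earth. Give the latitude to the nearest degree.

≈ 75°N

The great circle lies in the plane with unit normal n̂ = (p₁ × p₂)/|p₁ × p₂|.
Here n̂_z ≈ -0.251; the vertex latitude is φ_max = arccos|n̂_z| ≈ 75.5°.
Check via Clairaut: cos φ_max = |cos φ₁| · sin C = cos(45.0°)·sin(20.8°) ≈ 0.251, again giving ≈ 75.5°.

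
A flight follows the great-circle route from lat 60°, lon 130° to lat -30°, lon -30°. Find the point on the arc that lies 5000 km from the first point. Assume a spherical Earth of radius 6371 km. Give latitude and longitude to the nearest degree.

≈ lat 65°, lon 18°

Write both endpoints as unit vectors p₁, p₂ with components (cos φ cos λ, cos φ sin λ, sin φ).
The central angle between the endpoints is δ = arccos(p₁·p₂) ≈ 2.568 rad (147.1°). The total great-circle distance is δ·R ≈ 2.568 × 6371 ≈ 16360 km, so the target fraction is f = 5000/16360 ≈ 0.306.
Interpolate at f ≈ 0.306 with slerp weights a = sin((1−f)δ)/sin δ ≈ 1.801, b = sin(fδ)/sin δ ≈ 1.302.
p = a·p₁ + b·p₂ ≈ (0.398, 0.126, 0.909); φ = arcsin(p_z) ≈ 65.34°, λ = atan2(p_y, p_x) ≈ 17.59°.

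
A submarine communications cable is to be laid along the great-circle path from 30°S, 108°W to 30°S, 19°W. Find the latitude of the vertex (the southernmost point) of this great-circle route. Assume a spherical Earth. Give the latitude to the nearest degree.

≈ 39°S

The great circle lies in the plane with unit normal n̂ = (p₁ × p₂)/|p₁ × p₂|.
Here n̂_z ≈ +0.777; the vertex latitude is φ_max = arccos|n̂_z| ≈ 39.0°.
Check via Clairaut: cos φ_max = |cos φ₁| · sin C = cos(30.0°)·sin(116.2°) ≈ 0.777, again giving ≈ 39.0°.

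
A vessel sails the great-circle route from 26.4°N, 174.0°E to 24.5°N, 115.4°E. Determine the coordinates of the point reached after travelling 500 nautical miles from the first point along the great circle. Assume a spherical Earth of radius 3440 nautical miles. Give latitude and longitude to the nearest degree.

≈ 28°N, 165°E

Write both endpoints as unit vectors p₁, p₂ with components (cos φ cos λ, cos φ sin λ, sin φ).
The central angle between the endpoints is δ = arccos(p₁·p₂) ≈ 0.916 rad (52.5°). The total great-circle distance is δ·R ≈ 0.916 × 3440 ≈ 3151 nmi, so the target fraction is f = 500/3151 ≈ 0.159.
Interpolate at f ≈ 0.159 with slerp weights a = sin((1−f)δ)/sin δ ≈ 0.878, b = sin(fδ)/sin δ ≈ 0.183.
p = a·p₁ + b·p₂ ≈ (-0.854, 0.232, 0.466); φ = arcsin(p_z) ≈ 27.79°, λ = atan2(p_y, p_x) ≈ 164.77°.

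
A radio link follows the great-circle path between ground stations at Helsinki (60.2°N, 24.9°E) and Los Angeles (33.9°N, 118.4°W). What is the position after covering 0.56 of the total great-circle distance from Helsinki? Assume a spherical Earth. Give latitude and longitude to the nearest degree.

≈ 66°N, 93°W

Convert each endpoint to a unit vector on the sphere (x = cos φ cos λ, y = cos φ sin λ, z = sin φ).
The central angle between the endpoints is δ = arccos(p₁·p₂) ≈ 1.417 rad (81.2°).
Interpolate at f = 0.56 with slerp weights a = sin((1−f)δ)/sin δ ≈ 0.591, b = sin(fδ)/sin δ ≈ 0.721.
p = a·p₁ + b·p₂ ≈ (-0.018, -0.403, 0.915); φ = arcsin(p_z) ≈ 66.21°, λ = atan2(p_y, p_x) ≈ -92.62°.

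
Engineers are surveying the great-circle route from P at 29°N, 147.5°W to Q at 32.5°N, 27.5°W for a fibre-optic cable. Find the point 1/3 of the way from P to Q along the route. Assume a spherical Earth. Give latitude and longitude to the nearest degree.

The haversine formula gives a central angle δ ≈ 1.679 rad (96.2°) between the endpoints.
Interpolate at f = 1/3 with slerp weights a = sin((1−f)δ)/sin δ ≈ 0.905, b = sin(fδ)/sin δ ≈ 0.534.
p = a·p₁ + b·p₂ ≈ (-0.268, -0.633, 0.726); φ = arcsin(p_z) ≈ 46.54°, λ = atan2(p_y, p_x) ≈ -112.95°.

≈ 47°N, 113°W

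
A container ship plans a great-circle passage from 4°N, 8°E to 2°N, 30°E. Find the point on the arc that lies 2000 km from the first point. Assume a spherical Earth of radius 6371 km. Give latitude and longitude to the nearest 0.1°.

≈ 2.4°N, 25.9°E

The haversine formula gives a central angle δ ≈ 0.385 rad (22.1°) between the endpoints. The total great-circle distance is δ·R ≈ 0.385 × 6371 ≈ 2453 km, so the target fraction is f = 2000/2453 ≈ 0.815.
Interpolate at f ≈ 0.815 with slerp weights a = sin((1−f)δ)/sin δ ≈ 0.189, b = sin(fδ)/sin δ ≈ 0.822.
p = a·p₁ + b·p₂ ≈ (0.898, 0.437, 0.042); φ = arcsin(p_z) ≈ 2.40°, λ = atan2(p_y, p_x) ≈ 25.94°.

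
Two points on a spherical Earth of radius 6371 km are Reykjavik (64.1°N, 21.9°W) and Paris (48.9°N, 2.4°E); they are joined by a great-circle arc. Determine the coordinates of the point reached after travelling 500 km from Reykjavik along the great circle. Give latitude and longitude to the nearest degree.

≈ 61°N, 15°W

The haversine formula gives a central angle δ ≈ 0.349 rad (20.0°) between the endpoints. The total great-circle distance is δ·R ≈ 0.349 × 6371 ≈ 2226 km, so the target fraction is f = 500/2226 ≈ 0.225.
Interpolate at f ≈ 0.225 with slerp weights a = sin((1−f)δ)/sin δ ≈ 0.782, b = sin(fδ)/sin δ ≈ 0.229.
p = a·p₁ + b·p₂ ≈ (0.467, -0.121, 0.876); φ = arcsin(p_z) ≈ 61.14°, λ = atan2(p_y, p_x) ≈ -14.53°.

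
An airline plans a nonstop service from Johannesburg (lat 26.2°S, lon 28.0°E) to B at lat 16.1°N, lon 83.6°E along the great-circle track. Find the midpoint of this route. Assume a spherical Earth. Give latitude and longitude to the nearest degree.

≈ lat 6°S, lon 57°E

The haversine formula gives a central angle δ ≈ 1.198 rad (68.6°) between the endpoints.
Interpolate at f = 1/2 with slerp weights a = sin((1−f)δ)/sin δ ≈ 0.605, b = sin(fδ)/sin δ ≈ 0.605.
p = a·p₁ + b·p₂ ≈ (0.544, 0.833, -0.099); φ = arcsin(p_z) ≈ -5.70°, λ = atan2(p_y, p_x) ≈ 56.83°.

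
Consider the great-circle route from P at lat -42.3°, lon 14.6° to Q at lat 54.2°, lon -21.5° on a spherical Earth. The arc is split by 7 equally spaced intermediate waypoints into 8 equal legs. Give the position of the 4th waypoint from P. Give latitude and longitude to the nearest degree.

≈ lat 6°, lon -1°

From cos δ = sin φ₁ sin φ₂ + cos φ₁ cos φ₂ cos Δλ, the central angle is δ ≈ 1.768 rad (101.3°).
Interpolate at f = 4/8 with slerp weights a = sin((1−f)δ)/sin δ ≈ 0.789, b = sin(fδ)/sin δ ≈ 0.789.
p = a·p₁ + b·p₂ ≈ (0.994, -0.022, 0.109); φ = arcsin(p_z) ≈ 6.25°, λ = atan2(p_y, p_x) ≈ -1.27°.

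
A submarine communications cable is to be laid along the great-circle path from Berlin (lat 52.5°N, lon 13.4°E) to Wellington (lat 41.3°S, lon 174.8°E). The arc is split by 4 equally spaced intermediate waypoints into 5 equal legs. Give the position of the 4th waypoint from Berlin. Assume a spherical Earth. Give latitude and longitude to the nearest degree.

≈ lat 15°S, lon 153°E

Convert each endpoint to a unit vector on the sphere (x = cos φ cos λ, y = cos φ sin λ, z = sin φ).
The central angle between the endpoints is δ = arccos(p₁·p₂) ≈ 2.848 rad (163.2°).
Interpolate at f = 4/5 with slerp weights a = sin((1−f)δ)/sin δ ≈ 1.860, b = sin(fδ)/sin δ ≈ 2.623.
p = a·p₁ + b·p₂ ≈ (-0.861, 0.441, -0.255); φ = arcsin(p_z) ≈ -14.78°, λ = atan2(p_y, p_x) ≈ 152.87°.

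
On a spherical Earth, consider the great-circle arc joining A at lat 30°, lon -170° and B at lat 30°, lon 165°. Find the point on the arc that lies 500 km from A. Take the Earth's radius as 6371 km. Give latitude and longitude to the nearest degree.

≈ lat 30°, lon -175°

From cos δ = sin φ₁ sin φ₂ + cos φ₁ cos φ₂ cos Δλ, the central angle is δ ≈ 0.377 rad (21.6°). The total great-circle distance is δ·R ≈ 0.377 × 6371 ≈ 2403 km, so the target fraction is f = 500/2403 ≈ 0.208.
Interpolate at f ≈ 0.208 with slerp weights a = sin((1−f)δ)/sin δ ≈ 0.799, b = sin(fδ)/sin δ ≈ 0.213.
p = a·p₁ + b·p₂ ≈ (-0.860, -0.072, 0.506); φ = arcsin(p_z) ≈ 30.39°, λ = atan2(p_y, p_x) ≈ -175.18°.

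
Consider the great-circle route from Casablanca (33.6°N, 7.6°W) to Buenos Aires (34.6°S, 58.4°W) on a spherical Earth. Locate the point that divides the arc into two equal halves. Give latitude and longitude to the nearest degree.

≈ 1°S, 33°W

The haversine formula gives a central angle δ ≈ 1.451 rad (83.2°) between the endpoints.
Interpolate at f = 1/2 with slerp weights a = sin((1−f)δ)/sin δ ≈ 0.668, b = sin(fδ)/sin δ ≈ 0.668.
p = a·p₁ + b·p₂ ≈ (0.840, -0.542, -0.010); φ = arcsin(p_z) ≈ -0.55°, λ = atan2(p_y, p_x) ≈ -32.84°.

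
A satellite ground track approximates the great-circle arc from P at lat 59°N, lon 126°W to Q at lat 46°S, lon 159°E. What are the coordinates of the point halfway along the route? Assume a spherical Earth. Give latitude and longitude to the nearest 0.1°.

Write both endpoints as unit vectors p₁, p₂ with components (cos φ cos λ, cos φ sin λ, sin φ).
The central angle between the endpoints is δ = arccos(p₁·p₂) ≈ 2.122 rad (121.6°).
Interpolate at f = 1/2 with slerp weights a = sin((1−f)δ)/sin δ ≈ 1.025, b = sin(fδ)/sin δ ≈ 1.025.
p = a·p₁ + b·p₂ ≈ (-0.975, -0.172, 0.141); φ = arcsin(p_z) ≈ 8.12°, λ = atan2(p_y, p_x) ≈ -170.00°.

≈ lat 8.1°N, lon 170.0°W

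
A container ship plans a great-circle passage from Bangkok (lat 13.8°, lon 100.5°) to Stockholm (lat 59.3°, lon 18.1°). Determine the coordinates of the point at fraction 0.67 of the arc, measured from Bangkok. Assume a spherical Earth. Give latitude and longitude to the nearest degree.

Write both endpoints as unit vectors p₁, p₂ with components (cos φ cos λ, cos φ sin λ, sin φ).
The central angle between the endpoints is δ = arccos(p₁·p₂) ≈ 1.297 rad (74.3°).
Interpolate at f = 0.67 with slerp weights a = sin((1−f)δ)/sin δ ≈ 0.431, b = sin(fδ)/sin δ ≈ 0.793.
p = a·p₁ + b·p₂ ≈ (0.309, 0.537, 0.785); φ = arcsin(p_z) ≈ 51.70°, λ = atan2(p_y, p_x) ≈ 60.13°.

≈ lat 52°, lon 60°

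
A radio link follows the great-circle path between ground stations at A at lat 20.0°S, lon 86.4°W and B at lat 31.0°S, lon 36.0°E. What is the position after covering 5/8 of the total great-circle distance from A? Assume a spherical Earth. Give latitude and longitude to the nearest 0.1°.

Convert each endpoint to a unit vector on the sphere (x = cos φ cos λ, y = cos φ sin λ, z = sin φ).
The central angle between the endpoints is δ = arccos(p₁·p₂) ≈ 1.829 rad (104.8°).
Interpolate at f = 5/8 with slerp weights a = sin((1−f)δ)/sin δ ≈ 0.655, b = sin(fδ)/sin δ ≈ 0.941.
p = a·p₁ + b·p₂ ≈ (0.691, -0.140, -0.709); φ = arcsin(p_z) ≈ -45.14°, λ = atan2(p_y, p_x) ≈ -11.46°.

≈ lat 45.1°S, lon 11.5°W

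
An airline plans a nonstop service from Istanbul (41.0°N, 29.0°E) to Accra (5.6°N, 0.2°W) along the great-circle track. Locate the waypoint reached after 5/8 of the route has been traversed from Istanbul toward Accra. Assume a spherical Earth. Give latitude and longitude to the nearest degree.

Convert each endpoint to a unit vector on the sphere (x = cos φ cos λ, y = cos φ sin λ, z = sin φ).
The central angle between the endpoints is δ = arccos(p₁·p₂) ≈ 0.767 rad (44.0°).
Interpolate at f = 5/8 with slerp weights a = sin((1−f)δ)/sin δ ≈ 0.409, b = sin(fδ)/sin δ ≈ 0.665.
p = a·p₁ + b·p₂ ≈ (0.931, 0.147, 0.333); φ = arcsin(p_z) ≈ 19.45°, λ = atan2(p_y, p_x) ≈ 8.99°.

≈ 19°N, 9°E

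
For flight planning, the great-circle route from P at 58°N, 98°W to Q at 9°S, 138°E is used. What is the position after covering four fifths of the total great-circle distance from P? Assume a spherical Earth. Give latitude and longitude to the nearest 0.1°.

≈ 11.2°N, 149.2°E

The haversine formula gives a central angle δ ≈ 2.010 rad (115.2°) between the endpoints.
Interpolate at f = 4/5 with slerp weights a = sin((1−f)δ)/sin δ ≈ 0.432, b = sin(fδ)/sin δ ≈ 1.104.
p = a·p₁ + b·p₂ ≈ (-0.842, 0.503, 0.194); φ = arcsin(p_z) ≈ 11.18°, λ = atan2(p_y, p_x) ≈ 149.16°.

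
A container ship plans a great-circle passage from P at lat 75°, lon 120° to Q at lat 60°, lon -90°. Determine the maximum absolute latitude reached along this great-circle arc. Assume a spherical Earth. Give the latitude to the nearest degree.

≈ 85°

The great circle lies in the plane with unit normal n̂ = (p₁ × p₂)/|p₁ × p₂|.
Here n̂_z ≈ +0.094; the vertex latitude is φ_max = arccos|n̂_z| ≈ 84.6°.
Check via Clairaut: cos φ_max = |cos φ₁| · sin C = cos(75.0°)·sin(21.3°) ≈ 0.094, again giving ≈ 84.6°.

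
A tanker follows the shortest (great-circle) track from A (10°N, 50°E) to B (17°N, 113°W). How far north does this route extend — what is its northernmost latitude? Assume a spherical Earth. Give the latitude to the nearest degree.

The great circle lies in the plane with unit normal n̂ = (p₁ × p₂)/|p₁ × p₂|.
Here n̂_z ≈ -0.522; the vertex latitude is φ_max = arccos|n̂_z| ≈ 58.5°.

≈ 59°N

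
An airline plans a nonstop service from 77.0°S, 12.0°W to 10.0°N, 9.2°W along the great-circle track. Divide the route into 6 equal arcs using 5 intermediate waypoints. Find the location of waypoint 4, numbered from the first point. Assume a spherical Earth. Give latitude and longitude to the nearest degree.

≈ 19°S, 10°W

Write both endpoints as unit vectors p₁, p₂ with components (cos φ cos λ, cos φ sin λ, sin φ).
The central angle between the endpoints is δ = arccos(p₁·p₂) ≈ 1.519 rad (87.0°).
Interpolate at f = 4/6 with slerp weights a = sin((1−f)δ)/sin δ ≈ 0.486, b = sin(fδ)/sin δ ≈ 0.849.
p = a·p₁ + b·p₂ ≈ (0.932, -0.156, -0.326); φ = arcsin(p_z) ≈ -19.00°, λ = atan2(p_y, p_x) ≈ -9.52°.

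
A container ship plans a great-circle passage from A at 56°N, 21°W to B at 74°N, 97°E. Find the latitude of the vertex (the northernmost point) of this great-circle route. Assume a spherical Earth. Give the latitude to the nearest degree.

The great circle lies in the plane with unit normal n̂ = (p₁ × p₂)/|p₁ × p₂|.
Here n̂_z ≈ +0.197; the vertex latitude is φ_max = arccos|n̂_z| ≈ 78.6°.

≈ 79°N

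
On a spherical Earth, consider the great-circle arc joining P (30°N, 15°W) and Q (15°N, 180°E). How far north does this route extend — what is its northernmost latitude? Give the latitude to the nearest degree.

The great circle lies in the plane with unit normal n̂ = (p₁ × p₂)/|p₁ × p₂|.
Here n̂_z ≈ -0.295; the vertex latitude is φ_max = arccos|n̂_z| ≈ 72.9°.

≈ 73°N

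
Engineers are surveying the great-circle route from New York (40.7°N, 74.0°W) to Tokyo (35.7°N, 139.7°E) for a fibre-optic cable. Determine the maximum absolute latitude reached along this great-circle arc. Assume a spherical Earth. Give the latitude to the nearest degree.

The great circle lies in the plane with unit normal n̂ = (p₁ × p₂)/|p₁ × p₂|.
Here n̂_z ≈ -0.345; the vertex latitude is φ_max = arccos|n̂_z| ≈ 69.8°.
Check via Clairaut: cos φ_max = |cos φ₁| · sin C = cos(40.7°)·sin(27.0°) ≈ 0.345, again giving ≈ 69.8°.

≈ 70°N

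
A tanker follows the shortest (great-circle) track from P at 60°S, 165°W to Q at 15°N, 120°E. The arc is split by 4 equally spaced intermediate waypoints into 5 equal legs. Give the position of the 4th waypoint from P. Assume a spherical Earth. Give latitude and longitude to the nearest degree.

≈ 2°S, 129°E

The haversine formula gives a central angle δ ≈ 1.670 rad (95.7°) between the endpoints.
Interpolate at f = 4/5 with slerp weights a = sin((1−f)δ)/sin δ ≈ 0.329, b = sin(fδ)/sin δ ≈ 0.977.
p = a·p₁ + b·p₂ ≈ (-0.631, 0.775, -0.032); φ = arcsin(p_z) ≈ -1.85°, λ = atan2(p_y, p_x) ≈ 129.16°.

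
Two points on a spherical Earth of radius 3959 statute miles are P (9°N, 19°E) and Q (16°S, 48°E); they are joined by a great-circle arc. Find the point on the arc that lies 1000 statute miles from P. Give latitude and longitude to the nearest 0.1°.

≈ (0.6°S, 29.9°E)

The haversine formula gives a central angle δ ≈ 0.664 rad (38.1°) between the endpoints. The total great-circle distance is δ·R ≈ 0.664 × 3959 ≈ 2630 mi, so the target fraction is f = 1000/2630 ≈ 0.380.
Interpolate at f ≈ 0.380 with slerp weights a = sin((1−f)δ)/sin δ ≈ 0.649, b = sin(fδ)/sin δ ≈ 0.405.
p = a·p₁ + b·p₂ ≈ (0.867, 0.498, -0.010); φ = arcsin(p_z) ≈ -0.58°, λ = atan2(p_y, p_x) ≈ 29.89°.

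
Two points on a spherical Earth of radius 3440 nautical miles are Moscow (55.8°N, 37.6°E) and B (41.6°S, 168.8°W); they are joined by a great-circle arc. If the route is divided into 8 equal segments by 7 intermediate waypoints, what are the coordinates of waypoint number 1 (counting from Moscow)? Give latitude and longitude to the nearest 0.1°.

The haversine formula gives a central angle δ ≈ 2.753 rad (157.8°) between the endpoints.
Interpolate at f = 1/8 with slerp weights a = sin((1−f)δ)/sin δ ≈ 1.767, b = sin(fδ)/sin δ ≈ 0.892.
p = a·p₁ + b·p₂ ≈ (0.133, 0.476, 0.869); φ = arcsin(p_z) ≈ 60.36°, λ = atan2(p_y, p_x) ≈ 74.43°.

≈ (60.4°N, 74.4°E)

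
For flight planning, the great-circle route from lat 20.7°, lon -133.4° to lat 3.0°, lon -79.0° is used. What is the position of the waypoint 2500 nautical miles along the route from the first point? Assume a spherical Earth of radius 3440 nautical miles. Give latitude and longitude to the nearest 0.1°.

≈ lat 8.4°, lon -92.1°

Convert each endpoint to a unit vector on the sphere (x = cos φ cos λ, y = cos φ sin λ, z = sin φ).
The central angle between the endpoints is δ = arccos(p₁·p₂) ≈ 0.974 rad (55.8°). The total great-circle distance is δ·R ≈ 0.974 × 3440 ≈ 3349 nmi, so the target fraction is f = 2500/3349 ≈ 0.746.
Interpolate at f ≈ 0.746 with slerp weights a = sin((1−f)δ)/sin δ ≈ 0.296, b = sin(fδ)/sin δ ≈ 0.803.
p = a·p₁ + b·p₂ ≈ (-0.037, -0.989, 0.147); φ = arcsin(p_z) ≈ 8.43°, λ = atan2(p_y, p_x) ≈ -92.13°.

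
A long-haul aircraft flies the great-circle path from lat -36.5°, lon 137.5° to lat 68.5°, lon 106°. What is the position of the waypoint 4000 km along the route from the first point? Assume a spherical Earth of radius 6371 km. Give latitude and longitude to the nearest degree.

Convert each endpoint to a unit vector on the sphere (x = cos φ cos λ, y = cos φ sin λ, z = sin φ).
The central angle between the endpoints is δ = arccos(p₁·p₂) ≈ 1.878 rad (107.6°). The total great-circle distance is δ·R ≈ 1.878 × 6371 ≈ 11964 km, so the target fraction is f = 4000/11964 ≈ 0.334.
Interpolate at f ≈ 0.334 with slerp weights a = sin((1−f)δ)/sin δ ≈ 0.996, b = sin(fδ)/sin δ ≈ 0.616.
p = a·p₁ + b·p₂ ≈ (-0.652, 0.758, -0.019); φ = arcsin(p_z) ≈ -1.08°, λ = atan2(p_y, p_x) ≈ 130.72°.

≈ lat -1°, lon 131°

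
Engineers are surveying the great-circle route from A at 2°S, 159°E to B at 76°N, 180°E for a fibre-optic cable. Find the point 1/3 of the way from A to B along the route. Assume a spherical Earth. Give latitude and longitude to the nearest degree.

≈ 24°N, 161°E

Write both endpoints as unit vectors p₁, p₂ with components (cos φ cos λ, cos φ sin λ, sin φ).
The central angle between the endpoints is δ = arccos(p₁·p₂) ≈ 1.378 rad (78.9°).
Interpolate at f = 1/3 with slerp weights a = sin((1−f)δ)/sin δ ≈ 0.810, b = sin(fδ)/sin δ ≈ 0.452.
p = a·p₁ + b·p₂ ≈ (-0.865, 0.290, 0.410); φ = arcsin(p_z) ≈ 24.20°, λ = atan2(p_y, p_x) ≈ 161.46°.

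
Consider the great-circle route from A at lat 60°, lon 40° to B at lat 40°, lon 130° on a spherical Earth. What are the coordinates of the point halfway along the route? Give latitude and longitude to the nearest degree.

≈ lat 59°, lon 97°

From cos δ = sin φ₁ sin φ₂ + cos φ₁ cos φ₂ cos Δλ, the central angle is δ ≈ 0.980 rad (56.2°).
Interpolate at f = 1/2 with slerp weights a = sin((1−f)δ)/sin δ ≈ 0.567, b = sin(fδ)/sin δ ≈ 0.567.
p = a·p₁ + b·p₂ ≈ (-0.062, 0.515, 0.855); φ = arcsin(p_z) ≈ 58.77°, λ = atan2(p_y, p_x) ≈ 96.87°.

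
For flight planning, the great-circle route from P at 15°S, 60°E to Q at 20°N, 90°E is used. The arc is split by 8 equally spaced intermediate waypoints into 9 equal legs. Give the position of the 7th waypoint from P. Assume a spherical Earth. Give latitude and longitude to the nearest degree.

≈ 12°N, 83°E

From cos δ = sin φ₁ sin φ₂ + cos φ₁ cos φ₂ cos Δλ, the central angle is δ ≈ 0.799 rad (45.8°).
Interpolate at f = 7/9 with slerp weights a = sin((1−f)δ)/sin δ ≈ 0.246, b = sin(fδ)/sin δ ≈ 0.812.
p = a·p₁ + b·p₂ ≈ (0.119, 0.970, 0.214); φ = arcsin(p_z) ≈ 12.36°, λ = atan2(p_y, p_x) ≈ 83.00°.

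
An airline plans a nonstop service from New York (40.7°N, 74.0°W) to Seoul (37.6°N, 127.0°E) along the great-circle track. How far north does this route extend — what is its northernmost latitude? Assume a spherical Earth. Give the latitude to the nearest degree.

≈ 77°N

The great circle lies in the plane with unit normal n̂ = (p₁ × p₂)/|p₁ × p₂|.
Here n̂_z ≈ -0.218; the vertex latitude is φ_max = arccos|n̂_z| ≈ 77.4°.
Check via Clairaut: cos φ_max = |cos φ₁| · sin C = cos(40.7°)·sin(16.7°) ≈ 0.218, again giving ≈ 77.4°.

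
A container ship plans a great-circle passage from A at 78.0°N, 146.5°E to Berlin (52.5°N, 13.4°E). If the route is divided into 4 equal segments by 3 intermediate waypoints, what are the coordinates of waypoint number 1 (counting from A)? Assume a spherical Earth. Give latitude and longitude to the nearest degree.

≈ 82°N, 78°E

Convert each endpoint to a unit vector on the sphere (x = cos φ cos λ, y = cos φ sin λ, z = sin φ).
The central angle between the endpoints is δ = arccos(p₁·p₂) ≈ 0.810 rad (46.4°).
Interpolate at f = 1/4 with slerp weights a = sin((1−f)δ)/sin δ ≈ 0.788, b = sin(fδ)/sin δ ≈ 0.278.
p = a·p₁ + b·p₂ ≈ (0.028, 0.130, 0.991); φ = arcsin(p_z) ≈ 82.38°, λ = atan2(p_y, p_x) ≈ 77.89°.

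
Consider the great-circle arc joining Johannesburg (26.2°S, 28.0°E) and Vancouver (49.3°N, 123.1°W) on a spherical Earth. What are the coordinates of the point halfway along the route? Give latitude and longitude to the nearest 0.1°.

Convert each endpoint to a unit vector on the sphere (x = cos φ cos λ, y = cos φ sin λ, z = sin φ).
The central angle between the endpoints is δ = arccos(p₁·p₂) ≈ 2.581 rad (147.9°).
Interpolate at f = 1/2 with slerp weights a = sin((1−f)δ)/sin δ ≈ 1.807, b = sin(fδ)/sin δ ≈ 1.807.
p = a·p₁ + b·p₂ ≈ (0.788, -0.226, 0.572); φ = arcsin(p_z) ≈ 34.91°, λ = atan2(p_y, p_x) ≈ -16.00°.

≈ 34.9°N, 16.0°W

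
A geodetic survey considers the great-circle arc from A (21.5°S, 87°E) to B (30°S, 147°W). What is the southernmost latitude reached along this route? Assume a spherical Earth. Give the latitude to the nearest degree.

≈ 47°S

The great circle lies in the plane with unit normal n̂ = (p₁ × p₂)/|p₁ × p₂|.
Here n̂_z ≈ +0.681; the vertex latitude is φ_max = arccos|n̂_z| ≈ 47.1°.
Check via Clairaut: cos φ_max = |cos φ₁| · sin C = cos(21.5°)·sin(132.9°) ≈ 0.681, again giving ≈ 47.1°.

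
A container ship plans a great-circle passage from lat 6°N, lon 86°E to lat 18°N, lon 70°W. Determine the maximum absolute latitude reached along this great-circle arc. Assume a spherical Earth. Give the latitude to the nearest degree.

The great circle lies in the plane with unit normal n̂ = (p₁ × p₂)/|p₁ × p₂|.
Here n̂_z ≈ -0.693; the vertex latitude is φ_max = arccos|n̂_z| ≈ 46.1°.

≈ 46°N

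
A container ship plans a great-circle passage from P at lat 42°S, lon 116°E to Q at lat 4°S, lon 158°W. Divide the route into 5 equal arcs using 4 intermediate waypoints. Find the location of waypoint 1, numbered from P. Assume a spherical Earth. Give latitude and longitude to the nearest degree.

The haversine formula gives a central angle δ ≈ 1.472 rad (84.4°) between the endpoints.
Interpolate at f = 1/5 with slerp weights a = sin((1−f)δ)/sin δ ≈ 0.928, b = sin(fδ)/sin δ ≈ 0.292.
p = a·p₁ + b·p₂ ≈ (-0.572, 0.511, -0.641); φ = arcsin(p_z) ≈ -39.90°, λ = atan2(p_y, p_x) ≈ 138.23°.

≈ lat 40°S, lon 138°E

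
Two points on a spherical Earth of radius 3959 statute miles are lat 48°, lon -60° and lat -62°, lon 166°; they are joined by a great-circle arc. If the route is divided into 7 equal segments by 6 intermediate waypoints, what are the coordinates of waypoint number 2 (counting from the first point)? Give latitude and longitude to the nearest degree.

≈ lat 12°, lon -89°

From cos δ = sin φ₁ sin φ₂ + cos φ₁ cos φ₂ cos Δλ, the central angle is δ ≈ 2.635 rad (151.0°).
Interpolate at f = 2/7 with slerp weights a = sin((1−f)δ)/sin δ ≈ 1.962, b = sin(fδ)/sin δ ≈ 1.409.
p = a·p₁ + b·p₂ ≈ (0.014, -0.977, 0.214); φ = arcsin(p_z) ≈ 12.34°, λ = atan2(p_y, p_x) ≈ -89.15°.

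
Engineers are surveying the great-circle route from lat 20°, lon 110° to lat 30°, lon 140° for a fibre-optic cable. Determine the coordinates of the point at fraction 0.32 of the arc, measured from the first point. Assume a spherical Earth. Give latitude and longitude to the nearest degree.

Convert each endpoint to a unit vector on the sphere (x = cos φ cos λ, y = cos φ sin λ, z = sin φ).
The central angle between the endpoints is δ = arccos(p₁·p₂) ≈ 0.504 rad (28.9°).
Interpolate at f = 0.32 with slerp weights a = sin((1−f)δ)/sin δ ≈ 0.696, b = sin(fδ)/sin δ ≈ 0.333.
p = a·p₁ + b·p₂ ≈ (-0.444, 0.800, 0.404); φ = arcsin(p_z) ≈ 23.84°, λ = atan2(p_y, p_x) ≈ 119.06°.

≈ lat 24°, lon 119°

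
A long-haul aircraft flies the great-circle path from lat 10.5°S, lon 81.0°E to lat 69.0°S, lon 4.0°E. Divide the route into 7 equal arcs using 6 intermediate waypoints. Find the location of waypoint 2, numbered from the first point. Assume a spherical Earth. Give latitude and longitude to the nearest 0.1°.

≈ lat 30.5°S, lon 72.1°E

The haversine formula gives a central angle δ ≈ 1.319 rad (75.6°) between the endpoints.
Interpolate at f = 2/7 with slerp weights a = sin((1−f)δ)/sin δ ≈ 0.835, b = sin(fδ)/sin δ ≈ 0.380.
p = a·p₁ + b·p₂ ≈ (0.264, 0.821, -0.507); φ = arcsin(p_z) ≈ -30.46°, λ = atan2(p_y, p_x) ≈ 72.15°.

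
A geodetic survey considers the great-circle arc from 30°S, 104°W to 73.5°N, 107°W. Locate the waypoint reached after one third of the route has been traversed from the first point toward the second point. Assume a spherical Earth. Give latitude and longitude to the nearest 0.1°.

≈ 4.5°N, 104.5°W

The haversine formula gives a central angle δ ≈ 1.807 rad (103.5°) between the endpoints.
Interpolate at f = 1/3 with slerp weights a = sin((1−f)δ)/sin δ ≈ 0.960, b = sin(fδ)/sin δ ≈ 0.583.
p = a·p₁ + b·p₂ ≈ (-0.250, -0.965, 0.079); φ = arcsin(p_z) ≈ 4.50°, λ = atan2(p_y, p_x) ≈ -104.50°.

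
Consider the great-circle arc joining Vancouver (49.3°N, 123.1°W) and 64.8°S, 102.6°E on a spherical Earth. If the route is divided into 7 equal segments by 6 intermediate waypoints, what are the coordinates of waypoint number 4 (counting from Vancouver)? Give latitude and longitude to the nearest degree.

From cos δ = sin φ₁ sin φ₂ + cos φ₁ cos φ₂ cos Δλ, the central angle is δ ≈ 2.646 rad (151.6°).
Interpolate at f = 4/7 with slerp weights a = sin((1−f)δ)/sin δ ≈ 1.907, b = sin(fδ)/sin δ ≈ 2.101.
p = a·p₁ + b·p₂ ≈ (-0.874, -0.169, -0.455); φ = arcsin(p_z) ≈ -27.07°, λ = atan2(p_y, p_x) ≈ -169.07°.

≈ 27°S, 169°W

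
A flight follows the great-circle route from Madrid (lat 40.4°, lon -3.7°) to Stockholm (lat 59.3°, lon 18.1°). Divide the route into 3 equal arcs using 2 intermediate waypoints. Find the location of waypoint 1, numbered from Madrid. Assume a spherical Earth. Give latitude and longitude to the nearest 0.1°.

Convert each endpoint to a unit vector on the sphere (x = cos φ cos λ, y = cos φ sin λ, z = sin φ).
The central angle between the endpoints is δ = arccos(p₁·p₂) ≈ 0.407 rad (23.3°).
Interpolate at f = 1/3 with slerp weights a = sin((1−f)δ)/sin δ ≈ 0.677, b = sin(fδ)/sin δ ≈ 0.342.
p = a·p₁ + b·p₂ ≈ (0.680, 0.021, 0.733); φ = arcsin(p_z) ≈ 47.10°, λ = atan2(p_y, p_x) ≈ 1.76°.

≈ lat 47.1°, lon 1.8°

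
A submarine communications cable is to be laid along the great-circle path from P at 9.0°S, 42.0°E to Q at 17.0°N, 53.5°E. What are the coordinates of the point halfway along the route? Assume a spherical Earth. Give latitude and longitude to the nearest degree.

≈ 4°N, 48°E

The haversine formula gives a central angle δ ≈ 0.495 rad (28.4°) between the endpoints.
Interpolate at f = 1/2 with slerp weights a = sin((1−f)δ)/sin δ ≈ 0.516, b = sin(fδ)/sin δ ≈ 0.516.
p = a·p₁ + b·p₂ ≈ (0.672, 0.737, 0.070); φ = arcsin(p_z) ≈ 4.02°, λ = atan2(p_y, p_x) ≈ 47.66°.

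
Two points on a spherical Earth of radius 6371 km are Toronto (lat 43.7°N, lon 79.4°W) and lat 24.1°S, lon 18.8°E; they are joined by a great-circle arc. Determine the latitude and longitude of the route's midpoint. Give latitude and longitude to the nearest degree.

≈ lat 15°N, lon 23°W

Write both endpoints as unit vectors p₁, p₂ with components (cos φ cos λ, cos φ sin λ, sin φ).
The central angle between the endpoints is δ = arccos(p₁·p₂) ≈ 1.957 rad (112.1°).
Interpolate at f = 1/2 with slerp weights a = sin((1−f)δ)/sin δ ≈ 0.895, b = sin(fδ)/sin δ ≈ 0.895.
p = a·p₁ + b·p₂ ≈ (0.893, -0.373, 0.253); φ = arcsin(p_z) ≈ 14.65°, λ = atan2(p_y, p_x) ≈ -22.67°.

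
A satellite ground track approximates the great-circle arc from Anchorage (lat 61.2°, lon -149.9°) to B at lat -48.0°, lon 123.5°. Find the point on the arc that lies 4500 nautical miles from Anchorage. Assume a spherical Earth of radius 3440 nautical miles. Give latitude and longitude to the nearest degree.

≈ lat 0°, lon 154°

Write both endpoints as unit vectors p₁, p₂ with components (cos φ cos λ, cos φ sin λ, sin φ).
The central angle between the endpoints is δ = arccos(p₁·p₂) ≈ 2.255 rad (129.2°). The total great-circle distance is δ·R ≈ 2.255 × 3440 ≈ 7757 nmi, so the target fraction is f = 4500/7757 ≈ 0.580.
Interpolate at f ≈ 0.580 with slerp weights a = sin((1−f)δ)/sin δ ≈ 1.047, b = sin(fδ)/sin δ ≈ 1.246.
p = a·p₁ + b·p₂ ≈ (-0.897, 0.442, -0.008); φ = arcsin(p_z) ≈ -0.48°, λ = atan2(p_y, p_x) ≈ 153.75°.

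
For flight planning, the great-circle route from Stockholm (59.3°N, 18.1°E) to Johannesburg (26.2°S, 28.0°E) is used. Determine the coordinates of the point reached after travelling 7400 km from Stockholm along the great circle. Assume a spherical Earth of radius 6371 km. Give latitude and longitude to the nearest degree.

≈ 7°S, 26°E

Convert each endpoint to a unit vector on the sphere (x = cos φ cos λ, y = cos φ sin λ, z = sin φ).
The central angle between the endpoints is δ = arccos(p₁·p₂) ≈ 1.499 rad (85.9°). The total great-circle distance is δ·R ≈ 1.499 × 6371 ≈ 9551 km, so the target fraction is f = 7400/9551 ≈ 0.775.
Interpolate at f ≈ 0.775 with slerp weights a = sin((1−f)δ)/sin δ ≈ 0.332, b = sin(fδ)/sin δ ≈ 0.920.
p = a·p₁ + b·p₂ ≈ (0.890, 0.440, -0.121); φ = arcsin(p_z) ≈ -6.92°, λ = atan2(p_y, p_x) ≈ 26.32°.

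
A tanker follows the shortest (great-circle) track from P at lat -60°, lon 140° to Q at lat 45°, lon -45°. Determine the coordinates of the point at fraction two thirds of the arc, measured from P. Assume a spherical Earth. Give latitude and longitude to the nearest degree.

Write both endpoints as unit vectors p₁, p₂ with components (cos φ cos λ, cos φ sin λ, sin φ).
The central angle between the endpoints is δ = arccos(p₁·p₂) ≈ 2.875 rad (164.7°).
Interpolate at f = 2/3 with slerp weights a = sin((1−f)δ)/sin δ ≈ 3.102, b = sin(fδ)/sin δ ≈ 3.567.
p = a·p₁ + b·p₂ ≈ (0.595, -0.787, -0.164); φ = arcsin(p_z) ≈ -9.44°, λ = atan2(p_y, p_x) ≈ -52.88°.

≈ lat -9°, lon -53°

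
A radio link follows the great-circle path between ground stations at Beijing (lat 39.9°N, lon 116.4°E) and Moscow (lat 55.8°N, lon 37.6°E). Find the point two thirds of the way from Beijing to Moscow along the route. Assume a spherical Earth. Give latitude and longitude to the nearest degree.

Convert each endpoint to a unit vector on the sphere (x = cos φ cos λ, y = cos φ sin λ, z = sin φ).
The central angle between the endpoints is δ = arccos(p₁·p₂) ≈ 0.909 rad (52.1°).
Interpolate at f = 2/3 with slerp weights a = sin((1−f)δ)/sin δ ≈ 0.378, b = sin(fδ)/sin δ ≈ 0.722.
p = a·p₁ + b·p₂ ≈ (0.193, 0.508, 0.840); φ = arcsin(p_z) ≈ 57.12°, λ = atan2(p_y, p_x) ≈ 69.23°.

≈ lat 57°N, lon 69°E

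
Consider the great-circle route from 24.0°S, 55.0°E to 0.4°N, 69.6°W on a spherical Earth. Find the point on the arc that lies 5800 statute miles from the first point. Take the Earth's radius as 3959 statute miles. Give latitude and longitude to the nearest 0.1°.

≈ 16.4°S, 35.6°W

Convert each endpoint to a unit vector on the sphere (x = cos φ cos λ, y = cos φ sin λ, z = sin φ).
The central angle between the endpoints is δ = arccos(p₁·p₂) ≈ 2.119 rad (121.4°). The total great-circle distance is δ·R ≈ 2.119 × 3959 ≈ 8391 mi, so the target fraction is f = 5800/8391 ≈ 0.691.
Interpolate at f ≈ 0.691 with slerp weights a = sin((1−f)δ)/sin δ ≈ 0.713, b = sin(fδ)/sin δ ≈ 1.166.
p = a·p₁ + b·p₂ ≈ (0.780, -0.558, -0.282); φ = arcsin(p_z) ≈ -16.38°, λ = atan2(p_y, p_x) ≈ -35.60°.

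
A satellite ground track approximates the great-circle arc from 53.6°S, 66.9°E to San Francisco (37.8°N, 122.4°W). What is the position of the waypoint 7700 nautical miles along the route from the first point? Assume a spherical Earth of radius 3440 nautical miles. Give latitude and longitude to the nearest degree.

Convert each endpoint to a unit vector on the sphere (x = cos φ cos λ, y = cos φ sin λ, z = sin φ).
The central angle between the endpoints is δ = arccos(p₁·p₂) ≈ 2.844 rad (163.0°). The total great-circle distance is δ·R ≈ 2.844 × 3440 ≈ 9783 nmi, so the target fraction is f = 7700/9783 ≈ 0.787.
Interpolate at f ≈ 0.787 with slerp weights a = sin((1−f)δ)/sin δ ≈ 1.942, b = sin(fδ)/sin δ ≈ 2.679.
p = a·p₁ + b·p₂ ≈ (-0.682, -0.727, 0.079); φ = arcsin(p_z) ≈ 4.52°, λ = atan2(p_y, p_x) ≈ -133.17°.

≈ 5°N, 133°W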